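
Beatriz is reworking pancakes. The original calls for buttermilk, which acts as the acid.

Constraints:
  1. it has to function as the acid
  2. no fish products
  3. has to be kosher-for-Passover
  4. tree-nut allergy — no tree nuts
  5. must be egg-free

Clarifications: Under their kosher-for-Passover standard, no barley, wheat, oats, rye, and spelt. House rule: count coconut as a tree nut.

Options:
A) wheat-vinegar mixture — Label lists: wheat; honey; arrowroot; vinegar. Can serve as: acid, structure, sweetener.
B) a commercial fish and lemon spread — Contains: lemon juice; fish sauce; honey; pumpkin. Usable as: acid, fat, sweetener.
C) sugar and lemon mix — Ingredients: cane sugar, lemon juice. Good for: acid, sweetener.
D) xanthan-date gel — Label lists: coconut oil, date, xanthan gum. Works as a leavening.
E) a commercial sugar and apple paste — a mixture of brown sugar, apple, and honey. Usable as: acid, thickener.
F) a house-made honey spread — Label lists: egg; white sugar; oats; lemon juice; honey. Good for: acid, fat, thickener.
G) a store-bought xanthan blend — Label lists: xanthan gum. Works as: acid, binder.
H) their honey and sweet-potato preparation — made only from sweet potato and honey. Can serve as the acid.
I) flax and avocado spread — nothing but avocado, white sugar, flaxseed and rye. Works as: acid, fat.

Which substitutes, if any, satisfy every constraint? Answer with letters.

A: has wheat, so not kosher-for-Passover — out
B: has fish sauce, so not fish-free — no
C: all constraints satisfied — keep
D: not usable as an acid; has coconut oil, so not tree-nut-free — reject
E: only honey, brown sugar and apple; none excluded — OK
F: has oats, so not kosher-for-Passover; has egg, so not egg-free — no
G: works as an acid, kosher-for-Passover, no egg — keep
H: works as an acid, no fish, kosher-for-Passover — valid
I: has rye, so not kosher-for-Passover — out

C, E, G, H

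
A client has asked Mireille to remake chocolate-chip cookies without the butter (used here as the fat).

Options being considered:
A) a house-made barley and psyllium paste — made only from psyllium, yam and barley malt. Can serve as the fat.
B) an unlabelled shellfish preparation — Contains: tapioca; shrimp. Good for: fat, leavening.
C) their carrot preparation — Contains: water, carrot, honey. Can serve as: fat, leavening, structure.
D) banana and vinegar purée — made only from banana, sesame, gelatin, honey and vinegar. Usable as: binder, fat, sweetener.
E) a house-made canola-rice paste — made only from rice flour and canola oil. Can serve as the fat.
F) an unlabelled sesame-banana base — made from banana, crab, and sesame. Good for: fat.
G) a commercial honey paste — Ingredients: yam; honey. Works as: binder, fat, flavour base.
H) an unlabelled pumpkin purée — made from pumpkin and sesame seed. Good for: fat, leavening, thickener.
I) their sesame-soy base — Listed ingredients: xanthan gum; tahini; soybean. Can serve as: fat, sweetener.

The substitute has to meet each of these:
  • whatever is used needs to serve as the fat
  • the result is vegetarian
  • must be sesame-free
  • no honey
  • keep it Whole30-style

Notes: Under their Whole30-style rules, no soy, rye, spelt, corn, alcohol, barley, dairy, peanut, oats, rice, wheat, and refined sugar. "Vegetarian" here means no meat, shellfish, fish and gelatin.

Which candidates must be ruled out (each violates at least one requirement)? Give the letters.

A: has barley malt, so not Whole30-style — no
B: has shrimp, so not vegetarian — reject
C: has honey, so not honey-free — reject
D: has gelatin, so not vegetarian; has honey, so not honey-free (and 1 more) — no
E: has rice flour, so not Whole30-style — out
F: has crab, so not vegetarian; has sesame, so not sesame-free — reject
G: has honey, so not honey-free — no
H: has sesame seed, so not sesame-free — reject
I: has soybean, so not Whole30-style; has tahini, so not sesame-free — reject

A, B, C, D, E, F, G, H, I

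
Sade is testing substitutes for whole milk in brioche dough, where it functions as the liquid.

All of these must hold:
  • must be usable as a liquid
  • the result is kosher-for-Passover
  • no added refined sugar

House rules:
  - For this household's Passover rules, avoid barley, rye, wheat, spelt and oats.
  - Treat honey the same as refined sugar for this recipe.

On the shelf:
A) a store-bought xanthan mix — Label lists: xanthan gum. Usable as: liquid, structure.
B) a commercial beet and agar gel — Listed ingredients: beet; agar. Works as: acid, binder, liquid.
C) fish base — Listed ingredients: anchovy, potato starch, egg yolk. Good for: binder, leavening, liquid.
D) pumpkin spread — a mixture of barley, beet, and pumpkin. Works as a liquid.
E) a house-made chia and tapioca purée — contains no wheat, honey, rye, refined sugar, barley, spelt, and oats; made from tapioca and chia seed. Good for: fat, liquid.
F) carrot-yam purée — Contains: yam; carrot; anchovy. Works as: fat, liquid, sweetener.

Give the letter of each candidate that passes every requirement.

A, B, C, E, F

A: all constraints satisfied — keep
B: kosher-for-Passover, no-added-sugar — keep
C: every rule checks out — valid
D: has barley, so not kosher-for-Passover — reject
E: no-added-sugar, kosher-for-Passover — OK
F: only anchovy, yam and carrot; none excluded — keep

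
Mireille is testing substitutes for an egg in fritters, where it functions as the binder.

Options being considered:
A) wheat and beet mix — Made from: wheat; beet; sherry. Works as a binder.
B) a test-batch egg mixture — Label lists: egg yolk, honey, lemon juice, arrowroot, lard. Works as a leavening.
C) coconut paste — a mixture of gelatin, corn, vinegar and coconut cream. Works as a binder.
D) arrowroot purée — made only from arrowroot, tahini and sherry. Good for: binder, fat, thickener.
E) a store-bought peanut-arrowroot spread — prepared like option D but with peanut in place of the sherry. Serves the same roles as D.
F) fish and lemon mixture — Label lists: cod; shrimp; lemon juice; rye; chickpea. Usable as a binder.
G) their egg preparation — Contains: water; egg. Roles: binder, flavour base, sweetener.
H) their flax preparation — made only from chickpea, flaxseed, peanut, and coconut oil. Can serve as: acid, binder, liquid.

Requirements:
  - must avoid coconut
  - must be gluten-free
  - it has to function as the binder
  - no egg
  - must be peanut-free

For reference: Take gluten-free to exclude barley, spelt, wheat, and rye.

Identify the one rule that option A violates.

gluten-free

usable as a binder: satisfied
gluten-free: has wheat — fails
egg-free: satisfied
coconut-free: satisfied
peanut-free: satisfied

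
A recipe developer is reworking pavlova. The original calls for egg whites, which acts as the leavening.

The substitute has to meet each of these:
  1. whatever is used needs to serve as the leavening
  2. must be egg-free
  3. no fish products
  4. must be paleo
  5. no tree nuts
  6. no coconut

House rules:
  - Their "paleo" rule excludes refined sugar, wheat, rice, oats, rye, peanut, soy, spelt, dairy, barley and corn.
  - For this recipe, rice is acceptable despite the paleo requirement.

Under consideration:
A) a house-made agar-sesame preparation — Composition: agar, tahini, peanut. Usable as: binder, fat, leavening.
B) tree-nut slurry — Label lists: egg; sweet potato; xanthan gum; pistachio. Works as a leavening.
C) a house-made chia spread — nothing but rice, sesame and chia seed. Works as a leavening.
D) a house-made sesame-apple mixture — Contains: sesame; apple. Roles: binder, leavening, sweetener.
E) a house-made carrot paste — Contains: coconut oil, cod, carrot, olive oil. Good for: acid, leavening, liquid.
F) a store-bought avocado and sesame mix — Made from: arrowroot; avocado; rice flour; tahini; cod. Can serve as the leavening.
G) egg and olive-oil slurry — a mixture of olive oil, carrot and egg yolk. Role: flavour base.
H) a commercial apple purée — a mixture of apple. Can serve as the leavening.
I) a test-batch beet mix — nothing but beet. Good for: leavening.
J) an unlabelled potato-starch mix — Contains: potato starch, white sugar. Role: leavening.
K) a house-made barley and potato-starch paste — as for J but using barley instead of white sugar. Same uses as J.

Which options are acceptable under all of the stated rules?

A: has peanut, so not paleo — no
B: has pistachio, so not tree-nut-free; has egg, so not egg-free — no
C: rice is permitted under the paleo carve-out; nothing else excluded — valid
D: only sesame and apple; none excluded — valid
E: has coconut oil, so not coconut-free; has cod, so not fish-free — no
F: has cod, so not fish-free — no
G: not usable as a leavening; has egg yolk, so not egg-free — no
H: no tree nuts, paleo — OK
I: only beet; none excluded — OK
J: has white sugar, so not paleo — no
K: has barley, so not paleo — no

C, D, H, I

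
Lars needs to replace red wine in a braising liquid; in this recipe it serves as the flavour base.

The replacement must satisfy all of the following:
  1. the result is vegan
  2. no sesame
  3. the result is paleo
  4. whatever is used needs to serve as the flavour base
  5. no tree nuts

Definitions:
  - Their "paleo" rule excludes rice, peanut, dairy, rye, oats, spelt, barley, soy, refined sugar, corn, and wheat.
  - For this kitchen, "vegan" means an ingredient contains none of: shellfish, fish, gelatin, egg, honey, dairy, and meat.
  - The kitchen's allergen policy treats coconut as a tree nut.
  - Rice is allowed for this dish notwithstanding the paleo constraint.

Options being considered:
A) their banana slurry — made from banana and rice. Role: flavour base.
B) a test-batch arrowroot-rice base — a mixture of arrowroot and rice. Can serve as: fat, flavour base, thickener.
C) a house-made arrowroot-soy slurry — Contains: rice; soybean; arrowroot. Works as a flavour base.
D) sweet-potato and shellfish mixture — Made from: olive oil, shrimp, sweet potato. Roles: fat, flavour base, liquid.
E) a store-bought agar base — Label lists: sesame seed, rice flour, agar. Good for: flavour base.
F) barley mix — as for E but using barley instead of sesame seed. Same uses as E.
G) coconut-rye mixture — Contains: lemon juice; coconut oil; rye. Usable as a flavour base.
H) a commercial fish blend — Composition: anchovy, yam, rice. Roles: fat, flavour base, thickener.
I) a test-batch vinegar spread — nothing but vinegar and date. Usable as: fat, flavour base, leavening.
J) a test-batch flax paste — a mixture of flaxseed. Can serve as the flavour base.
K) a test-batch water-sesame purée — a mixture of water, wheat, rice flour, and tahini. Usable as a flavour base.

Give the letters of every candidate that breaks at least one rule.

C, D, E, F, G, H, K

A: rice is permitted under the paleo carve-out; nothing else excluded — valid
B: rice is permitted under the paleo carve-out; nothing else excluded — OK
C: has soybean, so not paleo — reject
D: has shrimp, so not vegan — no
E: has sesame seed, so not sesame-free — no
F: has barley, so not paleo — no
G: has rye, so not paleo; has coconut oil, so not tree-nut-free — no
H: has anchovy, so not vegan — out
I: only vinegar and date; none excluded — valid
J: nothing on the exclusion list — OK
K: has wheat, so not paleo; has tahini, so not sesame-free — no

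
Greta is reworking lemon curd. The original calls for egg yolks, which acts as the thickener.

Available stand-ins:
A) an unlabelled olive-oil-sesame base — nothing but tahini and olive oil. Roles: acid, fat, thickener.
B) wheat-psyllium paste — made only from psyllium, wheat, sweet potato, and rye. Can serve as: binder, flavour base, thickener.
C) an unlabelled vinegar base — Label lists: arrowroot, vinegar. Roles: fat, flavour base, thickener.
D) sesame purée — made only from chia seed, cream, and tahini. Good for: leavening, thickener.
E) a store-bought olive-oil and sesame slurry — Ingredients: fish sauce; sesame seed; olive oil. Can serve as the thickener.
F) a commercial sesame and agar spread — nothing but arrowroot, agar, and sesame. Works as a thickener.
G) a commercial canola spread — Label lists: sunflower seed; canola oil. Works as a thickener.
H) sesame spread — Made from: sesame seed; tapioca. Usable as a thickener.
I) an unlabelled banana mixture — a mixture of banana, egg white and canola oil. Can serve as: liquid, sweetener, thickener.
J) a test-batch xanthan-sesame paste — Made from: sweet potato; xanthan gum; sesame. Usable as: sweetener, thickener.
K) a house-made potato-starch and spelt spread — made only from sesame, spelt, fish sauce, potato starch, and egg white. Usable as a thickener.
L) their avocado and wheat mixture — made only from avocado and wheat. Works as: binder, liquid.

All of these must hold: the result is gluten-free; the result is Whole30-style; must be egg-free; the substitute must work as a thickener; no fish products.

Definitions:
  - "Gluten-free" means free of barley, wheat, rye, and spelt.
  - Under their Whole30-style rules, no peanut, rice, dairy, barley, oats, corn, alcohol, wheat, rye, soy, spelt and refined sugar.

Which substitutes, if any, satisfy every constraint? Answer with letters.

A, C, F, G, H, J

A: works as a thickener, no fish, Whole30-style — valid
B: has rye, so not gluten-free; has rye, so not Whole30-style — out
C: only arrowroot and vinegar; none excluded — valid
D: has cream, so not Whole30-style — no
E: has fish sauce, so not fish-free — no
F: gluten-free, no fish — OK
G: only sunflower seed and canola oil; none excluded — valid
H: nothing on the exclusion list — keep
I: has egg white, so not egg-free — out
J: only sesame, xanthan gum and sweet potato; none excluded — valid
K: has spelt, so not gluten-free; has spelt, so not Whole30-style (and 2 more) — no
L: not usable as a thickener; has wheat, so not gluten-free (and 1 more) — no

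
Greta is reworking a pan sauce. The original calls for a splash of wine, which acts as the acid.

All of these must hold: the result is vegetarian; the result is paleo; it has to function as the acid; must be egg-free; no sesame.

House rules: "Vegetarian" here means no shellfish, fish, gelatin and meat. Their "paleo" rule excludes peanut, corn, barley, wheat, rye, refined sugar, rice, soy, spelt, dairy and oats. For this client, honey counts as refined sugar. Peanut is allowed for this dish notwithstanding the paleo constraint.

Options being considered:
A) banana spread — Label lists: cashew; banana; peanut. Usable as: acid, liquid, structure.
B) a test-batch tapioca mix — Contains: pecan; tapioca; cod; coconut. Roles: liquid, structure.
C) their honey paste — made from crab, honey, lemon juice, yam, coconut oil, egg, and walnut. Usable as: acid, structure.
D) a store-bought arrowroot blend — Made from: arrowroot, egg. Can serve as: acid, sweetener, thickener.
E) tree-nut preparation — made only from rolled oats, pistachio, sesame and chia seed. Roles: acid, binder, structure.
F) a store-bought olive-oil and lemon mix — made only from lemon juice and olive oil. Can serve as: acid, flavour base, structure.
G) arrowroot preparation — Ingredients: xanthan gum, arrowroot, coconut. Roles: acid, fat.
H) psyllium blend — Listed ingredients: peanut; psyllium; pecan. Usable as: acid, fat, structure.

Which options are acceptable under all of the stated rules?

A: peanut is permitted under the paleo carve-out; nothing else excluded — valid
B: not usable as an acid; has cod, so not vegetarian — reject
C: has crab, so not vegetarian; has honey, so not paleo (and 1 more) — out
D: has egg, so not egg-free — reject
E: has rolled oats, so not paleo; has sesame, so not sesame-free — reject
F: works as an acid, no egg, vegetarian — valid
G: vegetarian, no sesame — OK
H: peanut is permitted under the paleo carve-out; nothing else excluded — valid

A, F, G, H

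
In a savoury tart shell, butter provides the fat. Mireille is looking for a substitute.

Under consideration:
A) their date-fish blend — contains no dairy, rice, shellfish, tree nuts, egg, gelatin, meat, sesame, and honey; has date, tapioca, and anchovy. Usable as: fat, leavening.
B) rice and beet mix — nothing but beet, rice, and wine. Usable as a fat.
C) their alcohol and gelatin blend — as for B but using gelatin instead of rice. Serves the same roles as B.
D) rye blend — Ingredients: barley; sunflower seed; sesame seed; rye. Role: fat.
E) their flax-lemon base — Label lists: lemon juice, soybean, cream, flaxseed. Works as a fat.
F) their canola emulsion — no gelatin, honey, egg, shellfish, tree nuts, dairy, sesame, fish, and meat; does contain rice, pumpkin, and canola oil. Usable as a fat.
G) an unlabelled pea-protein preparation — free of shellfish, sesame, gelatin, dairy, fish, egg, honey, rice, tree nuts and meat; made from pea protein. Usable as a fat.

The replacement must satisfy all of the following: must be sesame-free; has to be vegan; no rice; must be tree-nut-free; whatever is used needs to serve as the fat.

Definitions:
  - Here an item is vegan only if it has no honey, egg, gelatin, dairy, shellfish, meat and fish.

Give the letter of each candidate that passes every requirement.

A: has anchovy, so not vegan — reject
B: has rice, so not rice-free — out
C: has gelatin, so not vegan — out
D: has sesame seed, so not sesame-free — out
E: has cream, so not vegan — out
F: has rice, so not rice-free — reject
G: works as a fat, no rice, vegan — OK

G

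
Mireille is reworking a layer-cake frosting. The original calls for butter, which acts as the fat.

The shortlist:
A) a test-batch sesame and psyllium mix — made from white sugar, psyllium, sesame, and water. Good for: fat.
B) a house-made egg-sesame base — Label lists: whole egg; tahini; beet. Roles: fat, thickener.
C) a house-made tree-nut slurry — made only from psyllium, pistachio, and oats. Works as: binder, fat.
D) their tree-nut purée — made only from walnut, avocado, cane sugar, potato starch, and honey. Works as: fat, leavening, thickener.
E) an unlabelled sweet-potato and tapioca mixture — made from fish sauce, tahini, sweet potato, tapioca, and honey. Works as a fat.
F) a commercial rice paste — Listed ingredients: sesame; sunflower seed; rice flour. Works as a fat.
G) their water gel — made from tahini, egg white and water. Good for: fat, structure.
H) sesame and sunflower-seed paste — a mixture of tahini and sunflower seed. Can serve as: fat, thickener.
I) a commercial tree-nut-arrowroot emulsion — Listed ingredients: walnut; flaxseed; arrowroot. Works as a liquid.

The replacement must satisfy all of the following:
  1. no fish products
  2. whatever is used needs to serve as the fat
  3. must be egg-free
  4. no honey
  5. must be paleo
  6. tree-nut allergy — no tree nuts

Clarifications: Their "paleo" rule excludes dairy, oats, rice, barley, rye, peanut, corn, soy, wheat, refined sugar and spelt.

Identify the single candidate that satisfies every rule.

H

A: has white sugar, so not paleo — out
B: has whole egg, so not egg-free — no
C: has oats, so not paleo; has pistachio, so not tree-nut-free — no
D: has cane sugar, so not paleo; has walnut, so not tree-nut-free (and 1 more) — no
E: has honey, so not honey-free; has fish sauce, so not fish-free — out
F: has rice flour, so not paleo — no
G: has egg white, so not egg-free — out
H: no honey, paleo — valid
I: not usable as a fat; has walnut, so not tree-nut-free — reject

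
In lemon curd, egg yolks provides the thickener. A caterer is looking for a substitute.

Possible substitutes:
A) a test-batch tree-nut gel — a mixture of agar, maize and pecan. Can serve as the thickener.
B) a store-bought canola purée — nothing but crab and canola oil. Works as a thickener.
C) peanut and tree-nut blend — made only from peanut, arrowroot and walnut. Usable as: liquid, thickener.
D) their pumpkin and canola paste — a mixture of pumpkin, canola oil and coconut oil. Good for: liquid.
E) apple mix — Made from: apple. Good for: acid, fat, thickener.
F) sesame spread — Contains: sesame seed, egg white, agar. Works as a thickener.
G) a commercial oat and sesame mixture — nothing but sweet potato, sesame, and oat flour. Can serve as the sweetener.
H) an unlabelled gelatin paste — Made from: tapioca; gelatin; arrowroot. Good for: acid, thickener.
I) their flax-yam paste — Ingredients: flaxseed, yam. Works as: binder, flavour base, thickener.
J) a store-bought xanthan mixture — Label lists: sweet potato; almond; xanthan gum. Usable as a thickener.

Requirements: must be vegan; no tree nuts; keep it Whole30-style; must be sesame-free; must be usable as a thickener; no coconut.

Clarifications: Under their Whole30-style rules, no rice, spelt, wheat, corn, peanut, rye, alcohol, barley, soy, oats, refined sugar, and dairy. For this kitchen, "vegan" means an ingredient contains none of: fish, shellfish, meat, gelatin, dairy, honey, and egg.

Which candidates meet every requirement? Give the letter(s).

A: has maize, so not Whole30-style; has pecan, so not tree-nut-free — out
B: has crab, so not vegan — out
C: has peanut, so not Whole30-style; has walnut, so not tree-nut-free — out
D: not usable as a thickener; has coconut oil, so not coconut-free — no
E: only apple; none excluded — keep
F: has egg white, so not vegan; has sesame seed, so not sesame-free — no
G: not usable as a thickener; has oat flour, so not Whole30-style (and 1 more) — reject
H: has gelatin, so not vegan — reject
I: only yam and flaxseed; none excluded — OK
J: has almond, so not tree-nut-free — out

E, I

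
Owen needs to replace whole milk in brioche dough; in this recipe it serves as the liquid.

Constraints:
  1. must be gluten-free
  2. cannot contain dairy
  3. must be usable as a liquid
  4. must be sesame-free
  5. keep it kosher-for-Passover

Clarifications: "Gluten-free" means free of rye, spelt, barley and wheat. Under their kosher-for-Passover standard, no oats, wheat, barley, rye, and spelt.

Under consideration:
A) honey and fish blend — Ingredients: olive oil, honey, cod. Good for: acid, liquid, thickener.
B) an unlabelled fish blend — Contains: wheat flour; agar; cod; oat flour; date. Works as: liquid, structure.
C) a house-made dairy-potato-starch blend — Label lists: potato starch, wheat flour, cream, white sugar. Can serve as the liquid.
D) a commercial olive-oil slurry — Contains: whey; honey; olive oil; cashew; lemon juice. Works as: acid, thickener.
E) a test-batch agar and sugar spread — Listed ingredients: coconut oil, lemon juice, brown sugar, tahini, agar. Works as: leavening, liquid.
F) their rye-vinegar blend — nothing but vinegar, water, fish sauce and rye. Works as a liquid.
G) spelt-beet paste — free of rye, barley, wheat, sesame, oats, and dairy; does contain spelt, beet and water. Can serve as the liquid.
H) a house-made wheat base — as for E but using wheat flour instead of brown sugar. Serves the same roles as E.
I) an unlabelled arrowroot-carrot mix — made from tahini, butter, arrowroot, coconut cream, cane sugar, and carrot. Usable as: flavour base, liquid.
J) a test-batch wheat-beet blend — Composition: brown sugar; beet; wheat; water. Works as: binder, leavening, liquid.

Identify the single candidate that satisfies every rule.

A: works as a liquid, no sesame, kosher-for-Passover — valid
B: has wheat flour, so not gluten-free; has oat flour, so not kosher-for-Passover — reject
C: has wheat flour, so not gluten-free; has wheat flour, so not kosher-for-Passover (and 1 more) — out
D: not usable as a liquid; has whey, so not dairy-free — no
E: has tahini, so not sesame-free — reject
F: has rye, so not gluten-free; has rye, so not kosher-for-Passover — no
G: has spelt, so not gluten-free; has spelt, so not kosher-for-Passover — out
H: has wheat flour, so not gluten-free; has wheat flour, so not kosher-for-Passover (and 1 more) — no
I: has butter, so not dairy-free; has tahini, so not sesame-free — out
J: has wheat, so not gluten-free; has wheat, so not kosher-for-Passover — no

A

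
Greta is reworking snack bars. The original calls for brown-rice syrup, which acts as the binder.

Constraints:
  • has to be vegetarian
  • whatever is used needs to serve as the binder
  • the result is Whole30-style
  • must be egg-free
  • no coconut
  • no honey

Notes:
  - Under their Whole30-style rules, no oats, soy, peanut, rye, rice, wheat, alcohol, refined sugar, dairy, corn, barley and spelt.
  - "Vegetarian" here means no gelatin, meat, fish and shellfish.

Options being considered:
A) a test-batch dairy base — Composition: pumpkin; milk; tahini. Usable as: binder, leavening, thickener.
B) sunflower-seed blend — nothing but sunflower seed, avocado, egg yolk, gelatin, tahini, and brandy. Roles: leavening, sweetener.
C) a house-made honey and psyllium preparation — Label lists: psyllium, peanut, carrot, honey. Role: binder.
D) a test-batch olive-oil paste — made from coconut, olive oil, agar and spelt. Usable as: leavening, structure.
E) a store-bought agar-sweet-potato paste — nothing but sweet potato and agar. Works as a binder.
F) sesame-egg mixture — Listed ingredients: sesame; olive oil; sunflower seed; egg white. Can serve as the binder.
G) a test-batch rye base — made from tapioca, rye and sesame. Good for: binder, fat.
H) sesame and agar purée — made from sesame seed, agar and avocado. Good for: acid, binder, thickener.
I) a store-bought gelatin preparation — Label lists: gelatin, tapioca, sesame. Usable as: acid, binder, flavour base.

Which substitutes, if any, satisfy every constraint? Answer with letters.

A: has milk, so not Whole30-style — reject
B: not usable as a binder; has brandy, so not Whole30-style (and 2 more) — reject
C: has peanut, so not Whole30-style; has honey, so not honey-free — reject
D: not usable as a binder; has spelt, so not Whole30-style (and 1 more) — reject
E: only agar and sweet potato; none excluded — valid
F: has egg white, so not egg-free — no
G: has rye, so not Whole30-style — reject
H: only sesame seed, avocado and agar; none excluded — valid
I: has gelatin, so not vegetarian — reject

E, H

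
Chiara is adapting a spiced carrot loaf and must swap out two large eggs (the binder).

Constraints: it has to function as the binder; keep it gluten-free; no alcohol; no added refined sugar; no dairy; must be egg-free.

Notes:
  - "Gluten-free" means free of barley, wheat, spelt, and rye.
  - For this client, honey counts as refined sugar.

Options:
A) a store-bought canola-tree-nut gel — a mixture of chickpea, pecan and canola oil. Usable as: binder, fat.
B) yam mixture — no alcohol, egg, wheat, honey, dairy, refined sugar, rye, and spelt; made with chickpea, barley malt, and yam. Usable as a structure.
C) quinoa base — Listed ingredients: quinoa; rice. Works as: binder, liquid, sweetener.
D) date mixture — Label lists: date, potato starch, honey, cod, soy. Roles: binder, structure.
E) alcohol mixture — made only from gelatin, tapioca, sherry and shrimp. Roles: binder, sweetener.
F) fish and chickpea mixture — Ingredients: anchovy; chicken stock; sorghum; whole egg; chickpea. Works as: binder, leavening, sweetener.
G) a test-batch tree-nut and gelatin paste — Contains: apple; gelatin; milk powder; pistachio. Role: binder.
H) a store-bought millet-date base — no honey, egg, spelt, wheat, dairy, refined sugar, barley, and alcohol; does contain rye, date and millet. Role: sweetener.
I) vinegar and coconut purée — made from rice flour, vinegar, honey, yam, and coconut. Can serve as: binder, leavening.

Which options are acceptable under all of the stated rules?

A: no-added-sugar, no dairy — valid
B: not usable as a binder; has barley malt, so not gluten-free — reject
C: only rice and quinoa; none excluded — valid
D: has honey, so not no-added-sugar — no
E: has sherry, so not alcohol-free — reject
F: has whole egg, so not egg-free — no
G: has milk powder, so not dairy-free — reject
H: not usable as a binder; has rye, so not gluten-free — out
I: has honey, so not no-added-sugar — no

A, C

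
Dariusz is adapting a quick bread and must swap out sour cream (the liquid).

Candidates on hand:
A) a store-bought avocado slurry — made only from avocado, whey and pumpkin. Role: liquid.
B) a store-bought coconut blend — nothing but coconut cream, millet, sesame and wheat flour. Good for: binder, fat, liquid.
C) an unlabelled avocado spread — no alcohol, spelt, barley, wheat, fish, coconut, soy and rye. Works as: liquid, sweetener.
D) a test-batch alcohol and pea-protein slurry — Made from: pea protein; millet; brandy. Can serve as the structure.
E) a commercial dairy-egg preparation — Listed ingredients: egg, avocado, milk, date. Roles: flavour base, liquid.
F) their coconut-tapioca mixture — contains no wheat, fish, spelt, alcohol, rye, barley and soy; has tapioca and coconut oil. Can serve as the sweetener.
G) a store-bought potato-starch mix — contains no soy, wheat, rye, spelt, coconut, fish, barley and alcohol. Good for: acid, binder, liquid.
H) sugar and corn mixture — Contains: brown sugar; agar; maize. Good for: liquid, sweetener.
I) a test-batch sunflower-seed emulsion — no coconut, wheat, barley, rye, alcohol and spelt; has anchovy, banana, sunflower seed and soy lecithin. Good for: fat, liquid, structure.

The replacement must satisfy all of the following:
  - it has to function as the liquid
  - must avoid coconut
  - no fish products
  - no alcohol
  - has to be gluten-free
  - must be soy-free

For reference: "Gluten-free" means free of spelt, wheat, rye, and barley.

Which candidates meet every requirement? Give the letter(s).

A: all constraints satisfied — valid
B: has wheat flour, so not gluten-free; has coconut cream, so not coconut-free — reject
C: every rule checks out — valid
D: not usable as a liquid; has brandy, so not alcohol-free — reject
E: milk and egg etc. — none of it excluded — keep
F: not usable as a liquid; has coconut oil, so not coconut-free — out
G: every rule checks out — keep
H: works as a liquid, no soy, no alcohol — keep
I: has soy lecithin, so not soy-free; has anchovy, so not fish-free — out

A, C, E, G, H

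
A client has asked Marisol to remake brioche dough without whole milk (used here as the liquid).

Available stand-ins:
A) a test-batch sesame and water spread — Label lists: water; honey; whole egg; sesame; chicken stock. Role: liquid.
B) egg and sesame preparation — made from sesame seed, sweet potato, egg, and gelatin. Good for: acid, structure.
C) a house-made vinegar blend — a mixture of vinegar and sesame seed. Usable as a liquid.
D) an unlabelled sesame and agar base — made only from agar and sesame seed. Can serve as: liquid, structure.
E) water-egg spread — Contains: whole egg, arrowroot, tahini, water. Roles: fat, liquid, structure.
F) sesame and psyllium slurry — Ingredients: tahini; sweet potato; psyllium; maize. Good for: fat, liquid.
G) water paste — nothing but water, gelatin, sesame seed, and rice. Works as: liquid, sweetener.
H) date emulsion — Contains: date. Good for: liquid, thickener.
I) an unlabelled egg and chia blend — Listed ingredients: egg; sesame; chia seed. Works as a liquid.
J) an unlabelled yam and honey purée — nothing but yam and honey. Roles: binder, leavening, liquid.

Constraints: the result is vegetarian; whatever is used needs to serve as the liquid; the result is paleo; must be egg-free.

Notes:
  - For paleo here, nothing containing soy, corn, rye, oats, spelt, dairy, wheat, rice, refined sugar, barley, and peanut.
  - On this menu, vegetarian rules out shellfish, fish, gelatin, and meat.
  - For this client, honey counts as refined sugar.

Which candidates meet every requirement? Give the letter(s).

C, D, H

A: has honey, so not paleo; has chicken stock, so not vegetarian (and 1 more) — reject
B: not usable as a liquid; has gelatin, so not vegetarian (and 1 more) — out
C: works as a liquid, paleo, vegetarian — keep
D: all constraints satisfied — OK
E: has whole egg, so not egg-free — no
F: has maize, so not paleo — reject
G: has rice, so not paleo; has gelatin, so not vegetarian — no
H: only date; none excluded — OK
I: has egg, so not egg-free — out
J: has honey, so not paleo — reject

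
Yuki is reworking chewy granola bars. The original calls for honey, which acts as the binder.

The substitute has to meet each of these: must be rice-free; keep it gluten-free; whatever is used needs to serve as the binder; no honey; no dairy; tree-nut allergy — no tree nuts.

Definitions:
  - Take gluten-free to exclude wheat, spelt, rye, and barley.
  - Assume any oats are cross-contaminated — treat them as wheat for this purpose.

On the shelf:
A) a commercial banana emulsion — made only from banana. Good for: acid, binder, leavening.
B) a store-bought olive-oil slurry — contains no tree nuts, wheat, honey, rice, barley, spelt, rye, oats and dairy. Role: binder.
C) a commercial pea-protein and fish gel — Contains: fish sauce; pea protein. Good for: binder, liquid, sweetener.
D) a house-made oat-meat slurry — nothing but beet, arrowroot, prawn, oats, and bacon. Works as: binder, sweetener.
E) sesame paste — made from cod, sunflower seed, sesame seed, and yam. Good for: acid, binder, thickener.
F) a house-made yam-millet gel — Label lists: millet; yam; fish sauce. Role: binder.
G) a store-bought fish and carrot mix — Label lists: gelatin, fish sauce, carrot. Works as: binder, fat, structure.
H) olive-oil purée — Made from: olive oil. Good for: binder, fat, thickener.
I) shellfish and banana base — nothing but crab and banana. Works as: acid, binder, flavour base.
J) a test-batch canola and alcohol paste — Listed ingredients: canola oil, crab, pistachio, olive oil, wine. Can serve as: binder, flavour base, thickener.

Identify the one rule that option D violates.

usable as a binder: satisfied
gluten-free: has oats — fails
tree-nut-free: satisfied
rice-free: satisfied
honey-free: satisfied
dairy-free: satisfied

gluten-free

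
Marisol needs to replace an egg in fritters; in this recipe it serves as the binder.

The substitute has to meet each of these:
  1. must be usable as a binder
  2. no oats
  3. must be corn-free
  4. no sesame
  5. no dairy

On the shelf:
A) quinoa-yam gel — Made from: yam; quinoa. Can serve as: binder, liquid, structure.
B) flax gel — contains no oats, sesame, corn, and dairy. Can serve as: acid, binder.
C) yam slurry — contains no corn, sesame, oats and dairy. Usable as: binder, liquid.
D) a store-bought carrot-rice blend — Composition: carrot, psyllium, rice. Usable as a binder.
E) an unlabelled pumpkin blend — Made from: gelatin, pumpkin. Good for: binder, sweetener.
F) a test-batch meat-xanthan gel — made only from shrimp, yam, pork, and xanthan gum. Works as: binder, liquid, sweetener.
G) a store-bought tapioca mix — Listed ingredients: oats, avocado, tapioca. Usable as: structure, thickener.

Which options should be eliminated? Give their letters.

A: only yam and quinoa; none excluded — OK
B: works as a binder, no oats, no corn — valid
C: works as a binder, no oats, no sesame — valid
D: only rice, psyllium, and carrot; none excluded — keep
E: no oats, no corn — valid
F: all constraints satisfied — keep
G: not usable as a binder; has oats, so not oat-free — out

G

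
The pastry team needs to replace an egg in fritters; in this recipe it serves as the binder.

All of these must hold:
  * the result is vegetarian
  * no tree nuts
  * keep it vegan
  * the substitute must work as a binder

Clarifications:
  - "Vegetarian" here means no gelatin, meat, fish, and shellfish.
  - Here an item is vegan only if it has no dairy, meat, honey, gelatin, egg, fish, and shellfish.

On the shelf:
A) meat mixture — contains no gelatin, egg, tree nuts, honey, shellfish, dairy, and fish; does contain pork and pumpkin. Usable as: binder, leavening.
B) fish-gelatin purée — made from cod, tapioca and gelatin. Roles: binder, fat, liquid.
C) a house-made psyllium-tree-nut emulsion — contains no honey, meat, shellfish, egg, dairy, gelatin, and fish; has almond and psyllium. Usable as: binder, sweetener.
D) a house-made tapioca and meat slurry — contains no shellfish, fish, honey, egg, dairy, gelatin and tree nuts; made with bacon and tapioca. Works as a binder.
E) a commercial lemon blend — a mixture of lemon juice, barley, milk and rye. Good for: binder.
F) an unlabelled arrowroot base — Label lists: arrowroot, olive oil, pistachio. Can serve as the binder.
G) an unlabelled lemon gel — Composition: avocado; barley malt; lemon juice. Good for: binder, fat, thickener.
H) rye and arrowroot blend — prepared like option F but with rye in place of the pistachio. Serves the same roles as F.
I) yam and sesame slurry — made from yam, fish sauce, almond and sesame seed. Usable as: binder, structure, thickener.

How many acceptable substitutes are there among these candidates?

A: has pork, so not vegetarian; has pork, so not vegan — no
B: has cod, so not vegetarian; has cod, so not vegan — no
C: has almond, so not tree-nut-free — no
D: has bacon, so not vegetarian; has bacon, so not vegan — reject
E: has milk, so not vegan — no
F: has pistachio, so not tree-nut-free — out
G: only barley malt, lemon juice and avocado; none excluded — OK
H: works as a binder, vegetarian, vegan — keep
I: has fish sauce, so not vegetarian; has fish sauce, so not vegan (and 1 more) — out

2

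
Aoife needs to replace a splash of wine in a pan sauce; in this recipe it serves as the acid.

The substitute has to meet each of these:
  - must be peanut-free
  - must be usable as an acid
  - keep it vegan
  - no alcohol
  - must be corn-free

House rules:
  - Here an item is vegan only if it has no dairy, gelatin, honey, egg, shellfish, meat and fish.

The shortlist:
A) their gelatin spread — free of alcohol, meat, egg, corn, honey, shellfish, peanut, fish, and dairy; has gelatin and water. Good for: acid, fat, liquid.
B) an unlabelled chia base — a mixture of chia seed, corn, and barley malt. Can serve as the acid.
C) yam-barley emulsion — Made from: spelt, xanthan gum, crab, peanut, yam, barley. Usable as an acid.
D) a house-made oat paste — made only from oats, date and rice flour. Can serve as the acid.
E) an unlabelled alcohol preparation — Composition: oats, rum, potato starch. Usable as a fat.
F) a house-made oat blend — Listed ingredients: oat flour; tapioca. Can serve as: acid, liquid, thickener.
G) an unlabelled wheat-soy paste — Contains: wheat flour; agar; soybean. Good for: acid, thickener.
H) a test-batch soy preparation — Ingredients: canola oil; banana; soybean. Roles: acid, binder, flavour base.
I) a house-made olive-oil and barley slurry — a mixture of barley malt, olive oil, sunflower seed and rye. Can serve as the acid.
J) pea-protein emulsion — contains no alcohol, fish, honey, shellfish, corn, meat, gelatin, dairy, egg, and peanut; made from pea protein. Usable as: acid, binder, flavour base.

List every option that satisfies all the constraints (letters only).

A: has gelatin, so not vegan — no
B: has corn, so not corn-free — no
C: has crab, so not vegan; has peanut, so not peanut-free — out
D: only oats, rice flour, and date; none excluded — keep
E: not usable as an acid; has rum, so not alcohol-free — out
F: only oat flour and tapioca; none excluded — valid
G: works as an acid, no peanut, no corn — valid
H: works as an acid, no peanut, vegan — keep
I: nothing on the exclusion list — valid
J: no alcohol, no corn — OK

D, F, G, H, I, J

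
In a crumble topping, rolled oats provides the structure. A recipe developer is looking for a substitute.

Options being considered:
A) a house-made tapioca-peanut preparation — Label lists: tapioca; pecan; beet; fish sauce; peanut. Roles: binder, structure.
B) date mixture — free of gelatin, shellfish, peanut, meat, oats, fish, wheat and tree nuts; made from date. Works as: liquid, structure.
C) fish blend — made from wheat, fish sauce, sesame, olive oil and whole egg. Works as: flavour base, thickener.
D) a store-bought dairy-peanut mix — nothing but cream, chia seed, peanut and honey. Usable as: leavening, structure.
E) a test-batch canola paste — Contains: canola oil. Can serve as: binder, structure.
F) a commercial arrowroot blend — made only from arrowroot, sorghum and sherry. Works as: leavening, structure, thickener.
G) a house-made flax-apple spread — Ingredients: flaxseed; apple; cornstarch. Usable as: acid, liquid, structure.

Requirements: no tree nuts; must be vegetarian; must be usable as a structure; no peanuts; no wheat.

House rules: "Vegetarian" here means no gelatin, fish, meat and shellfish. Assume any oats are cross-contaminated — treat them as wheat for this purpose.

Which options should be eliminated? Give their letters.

A: has fish sauce, so not vegetarian; has peanut, so not peanut-free (and 1 more) — out
B: no tree nuts, vegetarian — valid
C: not usable as a structure; has fish sauce, so not vegetarian (and 1 more) — out
D: has peanut, so not peanut-free — reject
E: every rule checks out — keep
F: works as a structure, no tree nuts, vegetarian — keep
G: no tree nuts, vegetarian — valid

A, C, D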